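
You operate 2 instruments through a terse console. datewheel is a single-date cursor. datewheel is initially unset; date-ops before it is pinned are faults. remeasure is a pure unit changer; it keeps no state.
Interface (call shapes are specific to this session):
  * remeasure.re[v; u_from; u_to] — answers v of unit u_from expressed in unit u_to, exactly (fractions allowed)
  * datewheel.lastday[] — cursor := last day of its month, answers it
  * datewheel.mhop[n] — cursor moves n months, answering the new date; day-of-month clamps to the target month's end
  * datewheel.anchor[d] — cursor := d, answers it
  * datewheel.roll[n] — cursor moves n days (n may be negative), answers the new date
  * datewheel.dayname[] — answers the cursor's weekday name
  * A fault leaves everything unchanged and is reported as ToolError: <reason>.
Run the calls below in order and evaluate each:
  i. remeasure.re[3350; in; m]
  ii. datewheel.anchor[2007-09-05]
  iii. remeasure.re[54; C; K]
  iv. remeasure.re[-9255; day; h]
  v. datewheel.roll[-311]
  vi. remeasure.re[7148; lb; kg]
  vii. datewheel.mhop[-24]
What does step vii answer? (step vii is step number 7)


$ re v: 3350 u_from: in u_to: m
  8509/100
$ anchor d: 2007-09-05
  2007-09-05
$ re v: 54 u_from: C u_to: K
  6543/20
$ re v: -9255 u_from: day u_to: h
  -222120
$ roll n: -311
  2006-10-29
$ re v: 7148 u_from: lb u_to: kg
  81056956519/25000000
$ mhop n: -24
  2004-10-29

Answer: 2004-10-29


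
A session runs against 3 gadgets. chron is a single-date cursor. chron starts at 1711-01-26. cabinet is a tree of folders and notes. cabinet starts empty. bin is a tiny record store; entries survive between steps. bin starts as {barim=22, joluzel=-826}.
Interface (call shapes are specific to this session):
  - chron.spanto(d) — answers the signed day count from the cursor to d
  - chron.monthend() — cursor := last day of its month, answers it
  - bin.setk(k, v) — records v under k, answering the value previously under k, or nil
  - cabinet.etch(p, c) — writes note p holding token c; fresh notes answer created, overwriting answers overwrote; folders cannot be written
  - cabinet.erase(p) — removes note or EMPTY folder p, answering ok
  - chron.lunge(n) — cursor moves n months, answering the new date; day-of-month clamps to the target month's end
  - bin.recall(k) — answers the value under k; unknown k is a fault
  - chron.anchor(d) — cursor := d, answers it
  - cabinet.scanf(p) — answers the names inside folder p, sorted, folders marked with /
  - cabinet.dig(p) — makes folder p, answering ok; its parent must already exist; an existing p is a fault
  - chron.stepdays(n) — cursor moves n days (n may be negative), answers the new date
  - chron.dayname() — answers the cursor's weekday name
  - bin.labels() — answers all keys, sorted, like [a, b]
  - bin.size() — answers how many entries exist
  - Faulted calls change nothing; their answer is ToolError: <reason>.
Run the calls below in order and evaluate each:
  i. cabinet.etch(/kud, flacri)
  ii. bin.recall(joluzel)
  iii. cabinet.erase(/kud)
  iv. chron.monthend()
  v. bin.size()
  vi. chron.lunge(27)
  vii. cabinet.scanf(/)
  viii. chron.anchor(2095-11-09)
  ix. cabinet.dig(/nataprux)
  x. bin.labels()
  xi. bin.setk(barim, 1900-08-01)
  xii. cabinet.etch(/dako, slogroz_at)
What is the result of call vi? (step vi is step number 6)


Answer: 1713-04-30

Derivation:
I invoke etch(p→/kud, c→flacri), — result: created.
I try recall(k→joluzel), — result: -826.
Invoking erase(p→/kud): ok.
I run monthend, and see 1711-01-31.
Invoking size(), giving 2.
Invoking lunge(n→27), and see 1713-04-30.
I try scanf(p→/), and see [].
I run anchor(d→2095-11-09): 2095-11-09.
Invoking dig(p→/nataprux), — result: ok.
I try labels, and observe [barim, joluzel].
I invoke setk(k→barim, v→1900-08-01), → 22.
Invoking etch(p→/dako, c→slogroz_at), which returns created.


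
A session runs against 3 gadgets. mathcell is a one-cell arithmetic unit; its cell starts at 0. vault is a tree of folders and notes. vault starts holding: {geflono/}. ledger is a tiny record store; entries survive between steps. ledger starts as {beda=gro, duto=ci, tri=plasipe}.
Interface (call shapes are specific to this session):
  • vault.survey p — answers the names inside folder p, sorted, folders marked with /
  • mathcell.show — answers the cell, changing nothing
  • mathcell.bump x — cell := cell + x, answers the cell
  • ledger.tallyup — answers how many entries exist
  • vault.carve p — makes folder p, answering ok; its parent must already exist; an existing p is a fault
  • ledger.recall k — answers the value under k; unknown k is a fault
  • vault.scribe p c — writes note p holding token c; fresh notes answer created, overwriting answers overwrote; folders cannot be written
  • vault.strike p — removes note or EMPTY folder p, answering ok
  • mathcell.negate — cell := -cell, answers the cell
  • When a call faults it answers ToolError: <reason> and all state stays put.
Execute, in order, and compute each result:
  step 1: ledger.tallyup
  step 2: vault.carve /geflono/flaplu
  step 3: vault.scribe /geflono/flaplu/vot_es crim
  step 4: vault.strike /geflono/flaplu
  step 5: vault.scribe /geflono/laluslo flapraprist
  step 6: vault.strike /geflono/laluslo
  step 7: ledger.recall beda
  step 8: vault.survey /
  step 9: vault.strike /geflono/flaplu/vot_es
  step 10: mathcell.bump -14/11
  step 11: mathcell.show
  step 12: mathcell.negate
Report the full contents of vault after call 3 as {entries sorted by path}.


-- ledger.tallyup() => 3
-- vault.carve(/geflono/flaplu) => ok
-- vault.scribe(/geflono/flaplu/vot_es, crim) => created
-- vault.strike(/geflono/flaplu) => ToolError: not empty
-- vault.scribe(/geflono/laluslo, flapraprist) => created
-- vault.strike(/geflono/laluslo) => ok
-- ledger.recall(beda) => gro
-- vault.survey(/) => [geflono/]
-- vault.strike(/geflono/flaplu/vot_es) => ok
-- mathcell.bump(-14/11) => -14/11
-- mathcell.show() => -14/11
-- mathcell.negate() => 14/11

Answer: {geflono/, geflono/flaplu/, geflono/flaplu/vot_es=crim}


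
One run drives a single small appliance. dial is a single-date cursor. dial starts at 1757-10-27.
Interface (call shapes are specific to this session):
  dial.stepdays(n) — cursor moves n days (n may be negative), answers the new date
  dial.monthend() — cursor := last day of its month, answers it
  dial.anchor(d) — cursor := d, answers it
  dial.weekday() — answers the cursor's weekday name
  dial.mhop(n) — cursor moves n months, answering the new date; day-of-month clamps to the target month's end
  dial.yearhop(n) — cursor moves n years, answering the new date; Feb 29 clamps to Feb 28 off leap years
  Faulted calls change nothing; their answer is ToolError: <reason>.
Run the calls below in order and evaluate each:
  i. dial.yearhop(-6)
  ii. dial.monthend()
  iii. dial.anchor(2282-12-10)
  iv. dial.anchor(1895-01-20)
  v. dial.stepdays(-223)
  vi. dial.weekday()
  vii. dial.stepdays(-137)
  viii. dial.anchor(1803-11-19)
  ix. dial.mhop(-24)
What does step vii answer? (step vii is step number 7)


Answer: 1894-01-25

Derivation:
Step: dial.yearhop[n='-6']
Result: 1751-10-27
Step: dial.monthend[]
Result: 1751-10-31
Step: dial.anchor[d='2282-12-10']
Result: 2282-12-10
Step: dial.anchor[d='1895-01-20']
Result: 1895-01-20
Step: dial.stepdays[n='-223']
Result: 1894-06-11
Step: dial.weekday[]
Result: Monday
Step: dial.stepdays[n='-137']
Result: 1894-01-25
Step: dial.anchor[d='1803-11-19']
Result: 1803-11-19
Step: dial.mhop[n='-24']
Result: 1801-11-19


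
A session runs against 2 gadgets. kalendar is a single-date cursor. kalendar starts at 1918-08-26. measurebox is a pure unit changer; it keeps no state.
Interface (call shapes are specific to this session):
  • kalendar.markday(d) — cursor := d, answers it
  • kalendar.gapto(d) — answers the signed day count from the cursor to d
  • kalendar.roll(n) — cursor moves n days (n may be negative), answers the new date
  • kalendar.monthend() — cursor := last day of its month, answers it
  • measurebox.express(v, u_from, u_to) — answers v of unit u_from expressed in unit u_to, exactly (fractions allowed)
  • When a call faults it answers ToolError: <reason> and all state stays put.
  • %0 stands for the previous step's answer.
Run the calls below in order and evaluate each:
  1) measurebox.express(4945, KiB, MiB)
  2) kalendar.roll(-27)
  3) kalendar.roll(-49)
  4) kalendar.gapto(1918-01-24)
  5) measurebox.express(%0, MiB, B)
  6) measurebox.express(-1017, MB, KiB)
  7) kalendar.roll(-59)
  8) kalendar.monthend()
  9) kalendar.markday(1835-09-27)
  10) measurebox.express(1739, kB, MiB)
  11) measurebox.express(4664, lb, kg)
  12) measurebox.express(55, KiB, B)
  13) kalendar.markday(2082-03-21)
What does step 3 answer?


I try measurebox.express passing 4945, KiB, MiB, → 4945/1024.
Then kalendar.roll passing -27, and observe 1918-07-30.
Using kalendar.roll passing -49, → 1918-06-11.
Using kalendar.gapto passing 1918-01-24: -138.
I try measurebox.express passing %0, MiB, B, yielding -144703488.
I call measurebox.express passing -1017, MB, KiB, and observe -15890625/16.
I try kalendar.roll passing -59: 1918-04-13.
I invoke kalendar.monthend, and get 1918-04-30.
Invoking kalendar.markday passing 1835-09-27, and see 1835-09-27.
Now I run measurebox.express passing 1739, kB, MiB, → 217375/131072.
I call measurebox.express passing 4664, lb, kg: 26444435171/12500000.
Now I run measurebox.express passing 55, KiB, B, yielding 56320.
I try kalendar.markday passing 2082-03-21, → 2082-03-21.

Answer: 1918-06-11


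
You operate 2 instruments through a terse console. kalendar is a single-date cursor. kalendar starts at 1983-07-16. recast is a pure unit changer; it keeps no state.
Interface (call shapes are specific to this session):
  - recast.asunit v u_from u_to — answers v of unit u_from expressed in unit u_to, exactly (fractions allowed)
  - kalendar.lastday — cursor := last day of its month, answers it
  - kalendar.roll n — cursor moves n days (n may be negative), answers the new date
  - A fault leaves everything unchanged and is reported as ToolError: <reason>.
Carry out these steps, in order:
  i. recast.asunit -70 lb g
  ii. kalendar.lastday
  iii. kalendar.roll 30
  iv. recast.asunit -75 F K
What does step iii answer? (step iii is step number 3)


Act: asunit[v=-70; u_from=lb; u_to=g]
Obs: -317514659/10000
Act: lastday[]
Obs: 1983-07-31
Act: roll[n=30]
Obs: 1983-08-30
Act: asunit[v=-75; u_from=F; u_to=K]
Obs: 38467/180

Answer: 1983-08-30


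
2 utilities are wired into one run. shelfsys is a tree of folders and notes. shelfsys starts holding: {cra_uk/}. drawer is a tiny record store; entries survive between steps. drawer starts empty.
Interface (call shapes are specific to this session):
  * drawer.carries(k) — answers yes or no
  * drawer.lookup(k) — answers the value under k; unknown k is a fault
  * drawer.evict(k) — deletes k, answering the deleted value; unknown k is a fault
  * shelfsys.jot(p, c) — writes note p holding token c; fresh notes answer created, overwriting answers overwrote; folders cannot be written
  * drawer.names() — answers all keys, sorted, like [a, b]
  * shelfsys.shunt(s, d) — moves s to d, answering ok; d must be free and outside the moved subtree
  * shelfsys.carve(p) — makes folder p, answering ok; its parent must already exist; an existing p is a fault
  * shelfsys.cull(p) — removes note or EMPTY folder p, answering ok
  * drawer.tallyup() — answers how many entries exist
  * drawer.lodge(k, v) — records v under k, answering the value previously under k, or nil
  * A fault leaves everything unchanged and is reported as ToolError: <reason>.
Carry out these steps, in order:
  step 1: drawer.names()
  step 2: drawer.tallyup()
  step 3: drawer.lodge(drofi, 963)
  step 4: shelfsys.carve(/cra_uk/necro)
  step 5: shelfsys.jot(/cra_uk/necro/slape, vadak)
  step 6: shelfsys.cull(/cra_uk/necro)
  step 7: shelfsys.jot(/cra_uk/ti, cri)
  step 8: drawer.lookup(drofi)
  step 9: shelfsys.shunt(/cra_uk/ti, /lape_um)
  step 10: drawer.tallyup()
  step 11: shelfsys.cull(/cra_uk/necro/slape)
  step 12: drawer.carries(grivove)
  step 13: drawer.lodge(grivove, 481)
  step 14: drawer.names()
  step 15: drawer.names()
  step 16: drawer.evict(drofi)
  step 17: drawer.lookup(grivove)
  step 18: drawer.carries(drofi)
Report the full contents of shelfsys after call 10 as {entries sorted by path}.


Answer: {cra_uk/, cra_uk/necro/, cra_uk/necro/slape=vadak, lape_um=cri}

Derivation:
I run drawer.names(), yielding [].
Then drawer.tallyup(), which returns 0.
Then drawer.lodge using k=drofi, v=963, yielding nil.
I run shelfsys.carve using p=/cra_uk/necro: ok.
Next I call shelfsys.jot using p=/cra_uk/necro/slape, c=vadak, — result: created.
I call shelfsys.cull using p=/cra_uk/necro, which returns ToolError: not empty.
I try shelfsys.jot using p=/cra_uk/ti, c=cri, → created.
I invoke drawer.lookup using k=drofi, → 963.
Calling shelfsys.shunt using s=/cra_uk/ti, d=/lape_um, and see ok.
I try drawer.tallyup, — result: 1.
I run shelfsys.cull using p=/cra_uk/necro/slape: ok.
I try drawer.carries using k=grivove, and get no.
Calling drawer.lodge using k=grivove, v=481, → nil.
I invoke drawer.names(), which returns [drofi, grivove].
Using drawer.names, yielding [drofi, grivove].
Then drawer.evict using k=drofi, and observe 963.
I try drawer.lookup using k=grivove, and see 481.
Then drawer.carries using k=drofi, and get no.


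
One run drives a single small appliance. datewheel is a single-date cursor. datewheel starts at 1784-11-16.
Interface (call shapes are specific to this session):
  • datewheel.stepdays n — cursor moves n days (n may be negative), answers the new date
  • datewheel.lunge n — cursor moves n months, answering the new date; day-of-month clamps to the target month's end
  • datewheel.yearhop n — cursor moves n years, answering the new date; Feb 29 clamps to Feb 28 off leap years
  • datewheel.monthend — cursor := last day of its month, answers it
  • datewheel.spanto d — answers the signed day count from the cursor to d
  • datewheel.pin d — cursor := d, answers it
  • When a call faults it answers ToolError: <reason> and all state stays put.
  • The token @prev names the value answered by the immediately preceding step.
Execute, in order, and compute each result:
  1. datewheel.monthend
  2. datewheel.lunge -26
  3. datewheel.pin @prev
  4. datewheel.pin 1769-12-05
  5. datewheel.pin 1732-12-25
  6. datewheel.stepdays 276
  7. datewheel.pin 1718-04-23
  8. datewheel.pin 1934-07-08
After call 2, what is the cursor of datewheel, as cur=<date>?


Answer: cur=1782-09-30

Derivation:
% 1. datewheel.monthend() == 1784-11-30
% 2. datewheel.lunge(n→-26) == 1782-09-30
% 3. datewheel.pin(d→@prev) == 1782-09-30
% 4. datewheel.pin(d→1769-12-05) == 1769-12-05
% 5. datewheel.pin(d→1732-12-25) == 1732-12-25
% 6. datewheel.stepdays(n→276) == 1733-09-27
% 7. datewheel.pin(d→1718-04-23) == 1718-04-23
% 8. datewheel.pin(d→1934-07-08) == 1934-07-08


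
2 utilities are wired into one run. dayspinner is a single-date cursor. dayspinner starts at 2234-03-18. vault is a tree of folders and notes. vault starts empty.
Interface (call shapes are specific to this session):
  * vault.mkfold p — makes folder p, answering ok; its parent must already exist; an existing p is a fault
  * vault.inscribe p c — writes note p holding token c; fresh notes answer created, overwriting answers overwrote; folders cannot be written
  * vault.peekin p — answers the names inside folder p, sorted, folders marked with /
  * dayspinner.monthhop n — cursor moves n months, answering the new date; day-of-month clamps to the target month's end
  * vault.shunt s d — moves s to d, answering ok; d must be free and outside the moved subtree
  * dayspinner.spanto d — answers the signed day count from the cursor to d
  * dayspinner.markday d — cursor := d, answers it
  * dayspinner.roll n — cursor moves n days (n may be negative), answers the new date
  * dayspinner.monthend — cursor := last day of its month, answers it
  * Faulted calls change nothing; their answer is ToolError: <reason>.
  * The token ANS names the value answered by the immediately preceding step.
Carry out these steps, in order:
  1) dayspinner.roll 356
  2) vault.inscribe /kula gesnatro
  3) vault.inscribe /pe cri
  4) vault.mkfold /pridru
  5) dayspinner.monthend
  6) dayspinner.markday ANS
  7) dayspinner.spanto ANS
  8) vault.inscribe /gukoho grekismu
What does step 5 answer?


·→ roll(n→356)
·← 2235-03-09
·→ inscribe(p→/kula, c→gesnatro)
·← created
·→ inscribe(p→/pe, c→cri)
·← created
·→ mkfold(p→/pridru)
·← ok
·→ monthend()
·← 2235-03-31
·→ markday(d→ANS)
·← 2235-03-31
·→ spanto(d→ANS)
·← 0
·→ inscribe(p→/gukoho, c→grekismu)
·← created

Answer: 2235-03-31


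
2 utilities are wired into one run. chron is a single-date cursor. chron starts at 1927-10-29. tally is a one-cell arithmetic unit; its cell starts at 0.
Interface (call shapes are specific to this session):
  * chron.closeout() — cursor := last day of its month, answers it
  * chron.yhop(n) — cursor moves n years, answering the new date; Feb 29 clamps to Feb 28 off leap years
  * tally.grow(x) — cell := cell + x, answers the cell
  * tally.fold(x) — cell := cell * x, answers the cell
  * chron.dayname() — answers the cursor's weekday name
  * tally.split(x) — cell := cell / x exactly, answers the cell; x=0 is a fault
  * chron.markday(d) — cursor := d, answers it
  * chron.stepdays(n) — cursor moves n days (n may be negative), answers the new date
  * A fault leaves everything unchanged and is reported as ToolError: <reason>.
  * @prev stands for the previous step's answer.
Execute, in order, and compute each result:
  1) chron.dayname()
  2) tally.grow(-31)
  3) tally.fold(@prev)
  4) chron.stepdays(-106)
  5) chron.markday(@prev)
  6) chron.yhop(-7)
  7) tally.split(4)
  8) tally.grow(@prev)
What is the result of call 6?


Answer: 1920-07-15

Derivation:
I call chron.dayname, and observe Saturday.
Then tally.grow with x: -31, — result: -31.
I run tally.fold with x: @prev, yielding 961.
Now I run chron.stepdays with n: -106, yielding 1927-07-15.
Calling chron.markday with d: @prev, → 1927-07-15.
I use chron.yhop with n: -7, → 1920-07-15.
Then tally.split with x: 4, giving 961/4.
I run tally.grow with x: @prev, which returns 961/2.


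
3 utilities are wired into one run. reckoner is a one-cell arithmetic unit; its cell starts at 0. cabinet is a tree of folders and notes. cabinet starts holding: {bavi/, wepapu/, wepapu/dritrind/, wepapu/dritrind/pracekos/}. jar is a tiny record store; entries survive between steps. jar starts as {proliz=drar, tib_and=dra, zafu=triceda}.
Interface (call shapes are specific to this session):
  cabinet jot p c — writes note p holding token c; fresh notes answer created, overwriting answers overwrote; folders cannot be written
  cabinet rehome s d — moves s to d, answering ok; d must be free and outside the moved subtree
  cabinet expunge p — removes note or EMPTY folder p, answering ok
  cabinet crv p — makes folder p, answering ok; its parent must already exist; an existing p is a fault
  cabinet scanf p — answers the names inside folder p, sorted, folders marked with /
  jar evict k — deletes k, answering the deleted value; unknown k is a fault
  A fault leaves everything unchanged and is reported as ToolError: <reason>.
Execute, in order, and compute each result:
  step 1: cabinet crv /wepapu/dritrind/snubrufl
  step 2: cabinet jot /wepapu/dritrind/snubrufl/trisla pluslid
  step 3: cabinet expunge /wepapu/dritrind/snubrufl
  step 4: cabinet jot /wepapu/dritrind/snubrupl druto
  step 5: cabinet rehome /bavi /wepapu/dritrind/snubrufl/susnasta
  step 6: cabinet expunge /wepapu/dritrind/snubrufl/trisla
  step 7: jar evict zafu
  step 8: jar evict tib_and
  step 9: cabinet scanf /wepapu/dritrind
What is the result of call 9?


Answer: [pracekos/, snubrufl/, snubrupl]

Derivation:
// cabinet crv(p: /wepapu/dritrind/snubrufl) : ok
// cabinet jot(p: /wepapu/dritrind/snubrufl/trisla, c: pluslid) : created
// cabinet expunge(p: /wepapu/dritrind/snubrufl) : ToolError: not empty
// cabinet jot(p: /wepapu/dritrind/snubrupl, c: druto) : created
// cabinet rehome(s: /bavi, d: /wepapu/dritrind/snubrufl/susnasta) : ok
// cabinet expunge(p: /wepapu/dritrind/snubrufl/trisla) : ok
// jar evict(k: zafu) : triceda
// jar evict(k: tib_and) : dra
// cabinet scanf(p: /wepapu/dritrind) : [pracekos/, snubrufl/, snubrupl]


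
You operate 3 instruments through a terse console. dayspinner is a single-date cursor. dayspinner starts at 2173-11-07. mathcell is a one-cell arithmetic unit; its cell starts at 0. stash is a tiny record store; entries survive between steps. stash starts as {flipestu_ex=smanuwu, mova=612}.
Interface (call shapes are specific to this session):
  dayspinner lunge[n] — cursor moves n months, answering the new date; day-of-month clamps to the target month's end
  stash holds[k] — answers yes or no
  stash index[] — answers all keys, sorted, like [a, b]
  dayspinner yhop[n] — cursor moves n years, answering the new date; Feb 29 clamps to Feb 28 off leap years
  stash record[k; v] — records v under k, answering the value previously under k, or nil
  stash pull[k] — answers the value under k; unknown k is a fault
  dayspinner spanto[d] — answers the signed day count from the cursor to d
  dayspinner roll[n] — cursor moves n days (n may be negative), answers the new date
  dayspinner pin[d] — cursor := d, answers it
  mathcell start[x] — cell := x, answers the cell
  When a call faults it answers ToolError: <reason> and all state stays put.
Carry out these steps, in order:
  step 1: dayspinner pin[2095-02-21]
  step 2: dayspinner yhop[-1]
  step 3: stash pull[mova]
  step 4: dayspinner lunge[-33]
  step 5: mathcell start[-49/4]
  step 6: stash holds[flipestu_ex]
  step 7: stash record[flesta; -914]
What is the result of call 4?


~$ dayspinner pin d='2095-02-21'
  2095-02-21
~$ dayspinner yhop n='-1'
  2094-02-21
~$ stash pull k='mova'
  612
~$ dayspinner lunge n='-33'
  2091-05-21
~$ mathcell start x='-49/4'
  -49/4
~$ stash holds k='flipestu_ex'
  yes
~$ stash record k='flesta' v='-914'
  nil

Answer: 2091-05-21


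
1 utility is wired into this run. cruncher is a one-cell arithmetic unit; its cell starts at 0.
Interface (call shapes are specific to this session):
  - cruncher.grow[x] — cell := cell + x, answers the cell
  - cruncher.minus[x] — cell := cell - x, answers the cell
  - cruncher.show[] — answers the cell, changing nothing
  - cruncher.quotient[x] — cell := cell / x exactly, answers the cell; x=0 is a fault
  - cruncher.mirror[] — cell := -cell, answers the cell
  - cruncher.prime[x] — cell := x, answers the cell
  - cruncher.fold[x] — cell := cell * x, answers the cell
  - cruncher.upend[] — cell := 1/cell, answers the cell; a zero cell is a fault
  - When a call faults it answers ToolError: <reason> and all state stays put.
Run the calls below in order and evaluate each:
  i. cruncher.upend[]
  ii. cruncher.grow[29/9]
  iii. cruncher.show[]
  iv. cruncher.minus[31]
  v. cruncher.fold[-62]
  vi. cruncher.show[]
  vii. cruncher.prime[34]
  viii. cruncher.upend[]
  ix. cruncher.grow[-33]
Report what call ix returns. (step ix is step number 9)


Answer: -1121/34

Derivation:
~$ cruncher.upend
[out] ToolError: reciprocal of zero
~$ cruncher.grow x='29/9'
[out] 29/9
~$ cruncher.show
[out] 29/9
~$ cruncher.minus x='31'
[out] -250/9
~$ cruncher.fold x='-62'
[out] 15500/9
~$ cruncher.show
[out] 15500/9
~$ cruncher.prime x='34'
[out] 34
~$ cruncher.upend
[out] 1/34
~$ cruncher.grow x='-33'
[out] -1121/34


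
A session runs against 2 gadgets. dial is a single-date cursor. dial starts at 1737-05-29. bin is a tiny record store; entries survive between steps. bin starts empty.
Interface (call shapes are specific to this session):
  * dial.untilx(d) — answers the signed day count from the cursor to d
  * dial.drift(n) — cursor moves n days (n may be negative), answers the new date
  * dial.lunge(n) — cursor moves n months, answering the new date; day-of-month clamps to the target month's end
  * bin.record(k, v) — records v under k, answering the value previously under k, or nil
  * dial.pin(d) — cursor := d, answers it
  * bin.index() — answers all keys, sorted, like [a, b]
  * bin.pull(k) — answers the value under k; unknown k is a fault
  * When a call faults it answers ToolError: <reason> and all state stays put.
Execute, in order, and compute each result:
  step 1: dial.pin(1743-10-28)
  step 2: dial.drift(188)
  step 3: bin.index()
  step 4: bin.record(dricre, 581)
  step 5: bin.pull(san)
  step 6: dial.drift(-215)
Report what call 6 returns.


>>> dial.pin d='1743-10-28'
  1743-10-28
>>> dial.drift n='188'
  1744-05-03
>>> bin.index
  []
>>> bin.record k='dricre' v='581'
  nil
>>> bin.pull k='san'
  ToolError: no such key san
>>> dial.drift n='-215'
  1743-10-01

Answer: 1743-10-01


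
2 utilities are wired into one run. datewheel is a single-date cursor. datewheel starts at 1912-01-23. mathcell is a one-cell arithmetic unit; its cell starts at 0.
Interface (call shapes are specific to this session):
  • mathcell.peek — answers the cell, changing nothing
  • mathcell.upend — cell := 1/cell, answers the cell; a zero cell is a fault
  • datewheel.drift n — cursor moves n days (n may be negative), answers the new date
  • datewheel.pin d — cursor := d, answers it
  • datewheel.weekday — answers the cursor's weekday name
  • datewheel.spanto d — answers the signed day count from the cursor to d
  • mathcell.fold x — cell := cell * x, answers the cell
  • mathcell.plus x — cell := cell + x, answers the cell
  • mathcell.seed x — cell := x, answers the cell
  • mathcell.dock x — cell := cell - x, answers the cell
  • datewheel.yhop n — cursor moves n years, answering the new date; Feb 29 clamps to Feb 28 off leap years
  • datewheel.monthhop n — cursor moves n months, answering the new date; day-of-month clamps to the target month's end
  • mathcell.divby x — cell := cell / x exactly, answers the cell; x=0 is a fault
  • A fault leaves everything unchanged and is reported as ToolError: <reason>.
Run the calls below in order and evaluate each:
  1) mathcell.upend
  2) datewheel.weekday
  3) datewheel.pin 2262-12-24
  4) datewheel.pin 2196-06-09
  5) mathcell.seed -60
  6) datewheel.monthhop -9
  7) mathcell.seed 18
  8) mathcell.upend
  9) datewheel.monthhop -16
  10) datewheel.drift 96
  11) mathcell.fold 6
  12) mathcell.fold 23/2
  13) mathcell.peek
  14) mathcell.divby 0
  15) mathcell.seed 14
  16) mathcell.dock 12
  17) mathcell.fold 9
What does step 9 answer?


% upend
:: ToolError: reciprocal of zero
% weekday
:: Tuesday
% pin 2262-12-24
:: 2262-12-24
% pin 2196-06-09
:: 2196-06-09
% seed -60
:: -60
% monthhop -9
:: 2195-09-09
% seed 18
:: 18
% upend
:: 1/18
% monthhop -16
:: 2194-05-09
% drift 96
:: 2194-08-13
% fold 6
:: 1/3
% fold 23/2
:: 23/6
% peek
:: 23/6
% divby 0
:: ToolError: division by zero
% seed 14
:: 14
% dock 12
:: 2
% fold 9
:: 18

Answer: 2194-05-09


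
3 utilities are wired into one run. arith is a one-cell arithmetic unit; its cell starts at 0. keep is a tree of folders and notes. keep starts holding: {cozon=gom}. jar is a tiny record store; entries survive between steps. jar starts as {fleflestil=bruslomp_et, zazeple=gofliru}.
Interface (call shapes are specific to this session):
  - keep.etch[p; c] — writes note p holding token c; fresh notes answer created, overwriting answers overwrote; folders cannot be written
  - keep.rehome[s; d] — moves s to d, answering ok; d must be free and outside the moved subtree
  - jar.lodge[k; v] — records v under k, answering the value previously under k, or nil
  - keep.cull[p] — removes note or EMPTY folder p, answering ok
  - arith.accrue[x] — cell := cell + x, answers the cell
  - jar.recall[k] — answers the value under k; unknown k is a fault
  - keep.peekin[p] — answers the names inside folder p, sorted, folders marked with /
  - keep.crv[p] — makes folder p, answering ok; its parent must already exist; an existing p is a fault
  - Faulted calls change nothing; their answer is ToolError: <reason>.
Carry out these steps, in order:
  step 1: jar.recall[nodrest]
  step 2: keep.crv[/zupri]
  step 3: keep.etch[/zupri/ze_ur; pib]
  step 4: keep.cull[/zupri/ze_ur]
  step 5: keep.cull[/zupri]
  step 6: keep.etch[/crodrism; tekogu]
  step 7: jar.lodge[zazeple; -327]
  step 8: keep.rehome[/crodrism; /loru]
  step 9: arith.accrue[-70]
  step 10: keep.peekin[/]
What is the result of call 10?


Answer: [cozon, loru]

Derivation:
→ recall(k: nodrest)
← ToolError: no such key nodrest
→ crv(p: /zupri)
← ok
→ etch(p: /zupri/ze_ur, c: pib)
← created
→ cull(p: /zupri/ze_ur)
← ok
→ cull(p: /zupri)
← ok
→ etch(p: /crodrism, c: tekogu)
← created
→ lodge(k: zazeple, v: -327)
← gofliru
→ rehome(s: /crodrism, d: /loru)
← ok
→ accrue(x: -70)
← -70
→ peekin(p: /)
← [cozon, loru]


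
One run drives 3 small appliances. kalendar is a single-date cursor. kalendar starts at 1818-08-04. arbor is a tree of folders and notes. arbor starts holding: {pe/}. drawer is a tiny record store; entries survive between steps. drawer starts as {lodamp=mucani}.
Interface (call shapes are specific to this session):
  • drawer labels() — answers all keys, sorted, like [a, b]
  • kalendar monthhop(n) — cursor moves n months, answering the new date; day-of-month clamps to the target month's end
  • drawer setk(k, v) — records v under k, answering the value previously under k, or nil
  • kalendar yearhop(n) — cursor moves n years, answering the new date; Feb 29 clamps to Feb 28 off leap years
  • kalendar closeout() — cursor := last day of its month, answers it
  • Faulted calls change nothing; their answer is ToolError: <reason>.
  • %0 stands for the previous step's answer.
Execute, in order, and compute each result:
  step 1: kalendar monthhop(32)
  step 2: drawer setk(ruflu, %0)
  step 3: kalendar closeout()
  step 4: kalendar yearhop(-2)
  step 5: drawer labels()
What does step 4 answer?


==> kalendar monthhop(32)
<== 1821-04-04
==> drawer setk(ruflu, %0)
<== nil
==> kalendar closeout()
<== 1821-04-30
==> kalendar yearhop(-2)
<== 1819-04-30
==> drawer labels()
<== [lodamp, ruflu]

Answer: 1819-04-30


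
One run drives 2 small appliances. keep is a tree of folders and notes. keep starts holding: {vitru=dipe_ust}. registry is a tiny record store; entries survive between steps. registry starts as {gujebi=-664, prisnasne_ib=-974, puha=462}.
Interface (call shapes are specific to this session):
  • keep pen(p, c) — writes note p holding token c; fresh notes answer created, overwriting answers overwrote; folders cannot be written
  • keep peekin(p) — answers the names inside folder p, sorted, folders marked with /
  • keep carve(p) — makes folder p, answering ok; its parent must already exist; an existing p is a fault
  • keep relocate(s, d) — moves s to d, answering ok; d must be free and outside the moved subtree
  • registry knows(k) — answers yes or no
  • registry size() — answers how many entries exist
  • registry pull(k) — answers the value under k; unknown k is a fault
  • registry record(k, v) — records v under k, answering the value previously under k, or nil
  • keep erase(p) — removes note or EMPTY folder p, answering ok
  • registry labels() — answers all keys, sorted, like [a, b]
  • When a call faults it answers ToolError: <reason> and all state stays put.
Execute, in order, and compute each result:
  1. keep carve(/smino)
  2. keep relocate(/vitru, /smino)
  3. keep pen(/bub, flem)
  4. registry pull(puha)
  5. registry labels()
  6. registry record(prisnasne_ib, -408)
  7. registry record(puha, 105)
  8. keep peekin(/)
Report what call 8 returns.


Act: keep carve[p→/smino]
Obs: ok
Act: keep relocate[s→/vitru; d→/smino]
Obs: ToolError: exists
Act: keep pen[p→/bub; c→flem]
Obs: created
Act: registry pull[k→puha]
Obs: 462
Act: registry labels[]
Obs: [gujebi, prisnasne_ib, puha]
Act: registry record[k→prisnasne_ib; v→-408]
Obs: -974
Act: registry record[k→puha; v→105]
Obs: 462
Act: keep peekin[p→/]
Obs: [bub, smino/, vitru]

Answer: [bub, smino/, vitru]


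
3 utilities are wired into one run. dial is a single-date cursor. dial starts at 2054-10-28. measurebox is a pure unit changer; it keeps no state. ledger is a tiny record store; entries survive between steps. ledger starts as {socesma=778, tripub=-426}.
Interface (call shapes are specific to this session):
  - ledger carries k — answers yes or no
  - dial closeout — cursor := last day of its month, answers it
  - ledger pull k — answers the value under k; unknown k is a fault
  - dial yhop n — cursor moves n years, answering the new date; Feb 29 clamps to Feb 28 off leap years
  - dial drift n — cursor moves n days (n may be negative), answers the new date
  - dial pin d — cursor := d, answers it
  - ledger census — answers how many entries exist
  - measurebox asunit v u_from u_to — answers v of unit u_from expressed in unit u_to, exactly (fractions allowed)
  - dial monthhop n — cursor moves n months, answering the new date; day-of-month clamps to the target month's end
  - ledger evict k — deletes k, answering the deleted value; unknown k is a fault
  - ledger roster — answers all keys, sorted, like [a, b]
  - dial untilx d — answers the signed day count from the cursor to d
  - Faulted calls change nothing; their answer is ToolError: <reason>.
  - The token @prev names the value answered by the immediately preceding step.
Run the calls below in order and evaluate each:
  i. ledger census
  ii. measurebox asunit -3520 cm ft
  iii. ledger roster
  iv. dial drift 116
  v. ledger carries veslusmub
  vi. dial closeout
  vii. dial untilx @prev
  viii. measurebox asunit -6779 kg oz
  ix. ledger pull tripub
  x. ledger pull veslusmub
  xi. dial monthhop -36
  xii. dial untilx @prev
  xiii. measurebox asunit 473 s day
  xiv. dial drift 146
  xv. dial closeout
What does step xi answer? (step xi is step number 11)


-> ledger census()
<- 2
-> measurebox asunit(-3520, cm, ft)
<- -44000/381
-> ledger roster()
<- [socesma, tripub]
-> dial drift(116)
<- 2055-02-21
-> ledger carries(veslusmub)
<- no
-> dial closeout()
<- 2055-02-28
-> dial untilx(@prev)
<- 0
-> measurebox asunit(-6779, kg, oz)
<- -10846400000000/45359237
-> ledger pull(tripub)
<- -426
-> ledger pull(veslusmub)
<- ToolError: no such key veslusmub
-> dial monthhop(-36)
<- 2052-02-28
-> dial untilx(@prev)
<- 0
-> measurebox asunit(473, s, day)
<- 473/86400
-> dial drift(146)
<- 2052-07-23
-> dial closeout()
<- 2052-07-31

Answer: 2052-02-28


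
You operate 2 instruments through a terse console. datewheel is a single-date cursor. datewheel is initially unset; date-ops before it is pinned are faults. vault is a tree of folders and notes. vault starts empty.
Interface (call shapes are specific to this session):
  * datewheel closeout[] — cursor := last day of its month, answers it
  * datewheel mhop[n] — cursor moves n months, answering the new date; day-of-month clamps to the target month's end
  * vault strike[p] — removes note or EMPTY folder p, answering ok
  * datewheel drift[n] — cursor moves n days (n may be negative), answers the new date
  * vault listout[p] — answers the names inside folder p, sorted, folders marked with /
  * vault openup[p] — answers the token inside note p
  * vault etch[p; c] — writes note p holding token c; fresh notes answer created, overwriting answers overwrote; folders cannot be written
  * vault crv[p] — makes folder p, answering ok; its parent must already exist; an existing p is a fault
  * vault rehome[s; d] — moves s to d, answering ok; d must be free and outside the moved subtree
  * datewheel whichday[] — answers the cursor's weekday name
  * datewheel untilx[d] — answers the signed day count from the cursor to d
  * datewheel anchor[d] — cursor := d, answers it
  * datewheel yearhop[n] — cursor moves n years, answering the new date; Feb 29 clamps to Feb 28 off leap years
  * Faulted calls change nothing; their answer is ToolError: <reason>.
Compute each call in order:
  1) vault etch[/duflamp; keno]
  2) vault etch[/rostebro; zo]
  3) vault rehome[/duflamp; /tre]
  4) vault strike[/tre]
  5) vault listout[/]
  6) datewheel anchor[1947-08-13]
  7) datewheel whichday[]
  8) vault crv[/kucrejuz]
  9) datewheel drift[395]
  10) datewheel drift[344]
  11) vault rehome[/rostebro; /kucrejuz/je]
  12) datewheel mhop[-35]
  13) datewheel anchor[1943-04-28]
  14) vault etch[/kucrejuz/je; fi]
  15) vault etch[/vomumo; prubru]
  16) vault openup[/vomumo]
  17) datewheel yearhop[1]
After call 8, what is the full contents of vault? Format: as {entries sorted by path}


Answer: {kucrejuz/, rostebro=zo}

Derivation:
·→ vault etch(p='/duflamp', c='keno')
·← created
·→ vault etch(p='/rostebro', c='zo')
·← created
·→ vault rehome(s='/duflamp', d='/tre')
·← ok
·→ vault strike(p='/tre')
·← ok
·→ vault listout(p='/')
·← [rostebro]
·→ datewheel anchor(d='1947-08-13')
·← 1947-08-13
·→ datewheel whichday()
·← Wednesday
·→ vault crv(p='/kucrejuz')
·← ok
·→ datewheel drift(n='395')
·← 1948-09-11
·→ datewheel drift(n='344')
·← 1949-08-21
·→ vault rehome(s='/rostebro', d='/kucrejuz/je')
·← ok
·→ datewheel mhop(n='-35')
·← 1946-09-21
·→ datewheel anchor(d='1943-04-28')
·← 1943-04-28
·→ vault etch(p='/kucrejuz/je', c='fi')
·← overwrote
·→ vault etch(p='/vomumo', c='prubru')
·← created
·→ vault openup(p='/vomumo')
·← prubru
·→ datewheel yearhop(n='1')
·← 1944-04-28


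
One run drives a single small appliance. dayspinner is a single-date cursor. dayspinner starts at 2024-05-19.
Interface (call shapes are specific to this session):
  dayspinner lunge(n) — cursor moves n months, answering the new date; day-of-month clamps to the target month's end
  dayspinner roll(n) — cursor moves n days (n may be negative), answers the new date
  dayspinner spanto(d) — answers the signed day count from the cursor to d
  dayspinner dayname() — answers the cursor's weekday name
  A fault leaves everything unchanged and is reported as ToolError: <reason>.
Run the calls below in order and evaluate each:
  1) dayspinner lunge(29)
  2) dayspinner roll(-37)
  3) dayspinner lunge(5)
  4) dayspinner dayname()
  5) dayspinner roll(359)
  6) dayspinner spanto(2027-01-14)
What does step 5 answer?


Using dayspinner lunge with n→29, → 2026-10-19.
I use dayspinner roll with n→-37, giving 2026-09-12.
I try dayspinner lunge with n→5, — result: 2027-02-12.
I invoke dayspinner dayname(), which returns Friday.
Then dayspinner roll with n→359, which returns 2028-02-06.
I run dayspinner spanto with d→2027-01-14, yielding -388.

Answer: 2028-02-06


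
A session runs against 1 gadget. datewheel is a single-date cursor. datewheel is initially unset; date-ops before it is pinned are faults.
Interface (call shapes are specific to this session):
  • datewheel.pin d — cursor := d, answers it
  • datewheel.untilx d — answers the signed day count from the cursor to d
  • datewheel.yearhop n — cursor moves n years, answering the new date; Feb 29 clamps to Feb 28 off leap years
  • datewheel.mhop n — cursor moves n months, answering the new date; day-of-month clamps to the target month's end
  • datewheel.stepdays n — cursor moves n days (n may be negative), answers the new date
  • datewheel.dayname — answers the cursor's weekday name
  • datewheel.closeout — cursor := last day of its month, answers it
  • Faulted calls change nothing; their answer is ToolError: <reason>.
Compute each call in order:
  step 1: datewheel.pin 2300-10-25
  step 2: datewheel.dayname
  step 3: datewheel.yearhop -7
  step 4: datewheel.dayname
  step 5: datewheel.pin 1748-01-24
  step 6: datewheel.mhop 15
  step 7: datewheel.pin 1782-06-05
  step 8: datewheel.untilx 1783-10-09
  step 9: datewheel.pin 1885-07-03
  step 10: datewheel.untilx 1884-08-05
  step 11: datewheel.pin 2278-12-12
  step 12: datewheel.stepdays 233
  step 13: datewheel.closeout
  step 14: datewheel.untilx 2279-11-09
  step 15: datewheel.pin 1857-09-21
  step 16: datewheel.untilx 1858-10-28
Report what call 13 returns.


Answer: 2279-08-31

Derivation:
·→ datewheel.pin(d: 2300-10-25)
·← 2300-10-25
·→ datewheel.dayname()
·← Thursday
·→ datewheel.yearhop(n: -7)
·← 2293-10-25
·→ datewheel.dayname()
·← Wednesday
·→ datewheel.pin(d: 1748-01-24)
·← 1748-01-24
·→ datewheel.mhop(n: 15)
·← 1749-04-24
·→ datewheel.pin(d: 1782-06-05)
·← 1782-06-05
·→ datewheel.untilx(d: 1783-10-09)
·← 491
·→ datewheel.pin(d: 1885-07-03)
·← 1885-07-03
·→ datewheel.untilx(d: 1884-08-05)
·← -332
·→ datewheel.pin(d: 2278-12-12)
·← 2278-12-12
·→ datewheel.stepdays(n: 233)
·← 2279-08-02
·→ datewheel.closeout()
·← 2279-08-31
·→ datewheel.untilx(d: 2279-11-09)
·← 70
·→ datewheel.pin(d: 1857-09-21)
·← 1857-09-21
·→ datewheel.untilx(d: 1858-10-28)
·← 402
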